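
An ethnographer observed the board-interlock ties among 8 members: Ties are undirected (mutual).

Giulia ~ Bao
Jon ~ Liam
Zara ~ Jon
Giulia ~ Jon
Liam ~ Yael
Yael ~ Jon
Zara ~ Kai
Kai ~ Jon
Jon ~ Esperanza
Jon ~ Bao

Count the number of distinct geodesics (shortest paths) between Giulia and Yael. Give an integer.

The shortest distance is 2, and the only length-2 path is Giulia–Jon–Yael. So there is exactly 1 shortest path.

1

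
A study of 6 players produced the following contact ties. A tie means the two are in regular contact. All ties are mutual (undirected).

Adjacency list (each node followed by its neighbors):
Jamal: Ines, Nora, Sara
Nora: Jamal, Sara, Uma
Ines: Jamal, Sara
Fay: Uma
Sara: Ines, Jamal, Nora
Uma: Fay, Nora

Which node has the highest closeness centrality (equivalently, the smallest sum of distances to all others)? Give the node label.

Farness (sum of distances to all others) for each node — Fay:13, Ines:11, Jamal:8, Nora:7, Sara:8, Uma:9.
The smallest farness is 7, for Nora, so Nora has the highest closeness.

Nora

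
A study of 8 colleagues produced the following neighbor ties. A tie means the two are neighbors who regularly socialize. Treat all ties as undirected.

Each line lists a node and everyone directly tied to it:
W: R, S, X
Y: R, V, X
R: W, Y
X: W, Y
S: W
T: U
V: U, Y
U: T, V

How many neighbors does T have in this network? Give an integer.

T is directly tied to U. That is 1 neighbor, so the degree of T is 1.

1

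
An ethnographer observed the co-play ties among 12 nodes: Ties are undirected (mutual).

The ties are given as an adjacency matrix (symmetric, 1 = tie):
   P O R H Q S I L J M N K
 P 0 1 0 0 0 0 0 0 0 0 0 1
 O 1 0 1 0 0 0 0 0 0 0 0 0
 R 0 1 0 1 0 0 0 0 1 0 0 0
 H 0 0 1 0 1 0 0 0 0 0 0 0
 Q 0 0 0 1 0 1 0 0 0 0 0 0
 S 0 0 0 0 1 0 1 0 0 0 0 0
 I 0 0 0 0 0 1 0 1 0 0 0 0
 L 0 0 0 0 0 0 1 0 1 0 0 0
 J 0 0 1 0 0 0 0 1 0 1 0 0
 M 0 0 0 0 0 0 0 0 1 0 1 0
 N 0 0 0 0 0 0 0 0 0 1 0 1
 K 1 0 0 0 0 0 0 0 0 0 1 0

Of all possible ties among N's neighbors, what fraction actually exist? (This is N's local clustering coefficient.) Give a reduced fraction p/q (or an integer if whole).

N's neighbors: K and M (k = 2).
Possible neighbor pairs: C(2,2) = 1. Edges among them: none → e = 0.
Clustering(N) = 0/1.

0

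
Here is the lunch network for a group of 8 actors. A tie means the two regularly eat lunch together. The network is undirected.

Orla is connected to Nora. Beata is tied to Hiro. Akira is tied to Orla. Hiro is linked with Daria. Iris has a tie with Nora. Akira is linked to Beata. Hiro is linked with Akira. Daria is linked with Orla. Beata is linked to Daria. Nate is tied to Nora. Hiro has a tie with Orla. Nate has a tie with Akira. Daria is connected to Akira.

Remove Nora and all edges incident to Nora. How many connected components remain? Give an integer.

2

Without Nora, the remaining ties split the others into: {Akira, Beata, Daria, Hiro, Nate, Orla}; {Iris}.
That's 2 separate components.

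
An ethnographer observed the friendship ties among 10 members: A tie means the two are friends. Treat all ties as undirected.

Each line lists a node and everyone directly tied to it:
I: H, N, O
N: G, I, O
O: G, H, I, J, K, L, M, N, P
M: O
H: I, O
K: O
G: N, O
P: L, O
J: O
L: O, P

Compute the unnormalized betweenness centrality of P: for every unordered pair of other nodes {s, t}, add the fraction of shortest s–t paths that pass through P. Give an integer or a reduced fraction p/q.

No shortest path between any pair of other nodes passes through P.
Summing the contributions gives betweenness(P) = 0.

0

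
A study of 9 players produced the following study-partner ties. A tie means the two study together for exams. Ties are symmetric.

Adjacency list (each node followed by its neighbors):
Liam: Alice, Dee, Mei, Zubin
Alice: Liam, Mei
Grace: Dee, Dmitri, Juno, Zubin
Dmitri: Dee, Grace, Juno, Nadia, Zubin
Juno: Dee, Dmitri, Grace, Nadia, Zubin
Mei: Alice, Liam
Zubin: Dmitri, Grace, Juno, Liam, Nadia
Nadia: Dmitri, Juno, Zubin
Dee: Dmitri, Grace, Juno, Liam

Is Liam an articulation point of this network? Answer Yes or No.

Yes

Removing Liam leaves {Alice and Mei} with no path to {Dee, Dmitri, Grace, Juno, Nadia, and Zubin}, so the network splits into 2 components. Liam is a cut vertex.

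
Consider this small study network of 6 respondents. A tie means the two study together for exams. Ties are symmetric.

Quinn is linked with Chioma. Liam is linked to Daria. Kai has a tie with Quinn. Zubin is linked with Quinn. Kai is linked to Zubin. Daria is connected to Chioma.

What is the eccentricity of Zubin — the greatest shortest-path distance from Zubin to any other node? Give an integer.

4

Distances from Zubin: Chioma:2, Daria:3, Kai:1, Liam:4, Quinn:1.
The largest is 4 (to Liam), so the eccentricity of Zubin is 4.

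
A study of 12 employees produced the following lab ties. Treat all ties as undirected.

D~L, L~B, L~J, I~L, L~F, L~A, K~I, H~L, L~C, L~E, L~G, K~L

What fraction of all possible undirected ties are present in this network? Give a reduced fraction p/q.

There are 12 edges and 12 nodes, so the maximum possible is C(12,2) = 66.
Density = 12/66 = 2/11.

2/11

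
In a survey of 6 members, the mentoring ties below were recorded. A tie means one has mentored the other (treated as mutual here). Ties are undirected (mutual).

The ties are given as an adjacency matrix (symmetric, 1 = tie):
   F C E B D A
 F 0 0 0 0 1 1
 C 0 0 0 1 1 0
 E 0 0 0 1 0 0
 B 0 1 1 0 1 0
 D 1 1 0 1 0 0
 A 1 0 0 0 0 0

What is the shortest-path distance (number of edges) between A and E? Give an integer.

One shortest route is A – F – D – B – E, which uses 4 edges, and at distance 3 from A we only reach {B, C}, which does not include E. So d(A,E) = 4.

4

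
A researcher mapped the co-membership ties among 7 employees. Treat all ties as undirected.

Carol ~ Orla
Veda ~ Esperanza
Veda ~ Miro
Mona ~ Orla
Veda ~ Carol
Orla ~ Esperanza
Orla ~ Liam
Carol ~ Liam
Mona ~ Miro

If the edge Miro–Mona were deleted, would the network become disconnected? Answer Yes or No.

Even without that edge, Miro still reaches Mona via Miro – Veda – Carol – Orla – Mona, so the network stays connected. Not a bridge.

No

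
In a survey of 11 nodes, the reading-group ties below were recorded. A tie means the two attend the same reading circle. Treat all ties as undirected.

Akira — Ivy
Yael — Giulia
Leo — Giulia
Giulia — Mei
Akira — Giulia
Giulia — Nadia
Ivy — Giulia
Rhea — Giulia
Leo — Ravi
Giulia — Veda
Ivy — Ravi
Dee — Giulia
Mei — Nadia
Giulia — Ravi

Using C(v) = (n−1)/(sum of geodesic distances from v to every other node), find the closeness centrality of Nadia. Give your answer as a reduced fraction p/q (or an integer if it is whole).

5/9

Distances from Nadia: Akira:2, Dee:2, Giulia:1, Ivy:2, Leo:2, Mei:1, Ravi:2, Rhea:2, Veda:2, Yael:2. Sum = 18.
n = 11, so closeness = 10/18 = 5/9.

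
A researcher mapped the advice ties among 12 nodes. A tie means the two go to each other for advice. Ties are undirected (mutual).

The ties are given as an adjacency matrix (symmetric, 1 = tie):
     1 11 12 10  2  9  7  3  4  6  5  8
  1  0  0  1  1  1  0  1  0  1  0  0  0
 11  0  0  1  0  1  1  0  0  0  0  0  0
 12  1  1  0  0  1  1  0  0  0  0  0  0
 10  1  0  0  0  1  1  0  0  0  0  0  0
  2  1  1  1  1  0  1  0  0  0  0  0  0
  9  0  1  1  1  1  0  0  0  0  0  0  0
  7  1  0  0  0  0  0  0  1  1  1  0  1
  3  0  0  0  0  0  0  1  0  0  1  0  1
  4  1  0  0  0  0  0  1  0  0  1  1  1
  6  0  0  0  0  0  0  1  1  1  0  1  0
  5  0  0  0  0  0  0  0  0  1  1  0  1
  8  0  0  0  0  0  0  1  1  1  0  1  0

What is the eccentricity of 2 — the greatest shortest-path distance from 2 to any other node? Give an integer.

Distances from 2: 1:1, 3:3, 4:2, 5:3, 6:3, 7:2, 8:3, 9:1, 10:1, 11:1, 12:1.
The largest is 3 (to 3, 6, 8, and 5), so the eccentricity of 2 is 3.

3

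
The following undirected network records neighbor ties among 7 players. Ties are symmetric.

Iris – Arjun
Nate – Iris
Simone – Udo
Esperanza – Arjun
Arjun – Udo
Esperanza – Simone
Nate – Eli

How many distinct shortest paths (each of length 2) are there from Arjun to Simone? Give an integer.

The shortest distance is 2. The length-2 paths are: Arjun–Udo–Simone; Arjun–Esperanza–Simone.
That gives 2 distinct shortest paths.

2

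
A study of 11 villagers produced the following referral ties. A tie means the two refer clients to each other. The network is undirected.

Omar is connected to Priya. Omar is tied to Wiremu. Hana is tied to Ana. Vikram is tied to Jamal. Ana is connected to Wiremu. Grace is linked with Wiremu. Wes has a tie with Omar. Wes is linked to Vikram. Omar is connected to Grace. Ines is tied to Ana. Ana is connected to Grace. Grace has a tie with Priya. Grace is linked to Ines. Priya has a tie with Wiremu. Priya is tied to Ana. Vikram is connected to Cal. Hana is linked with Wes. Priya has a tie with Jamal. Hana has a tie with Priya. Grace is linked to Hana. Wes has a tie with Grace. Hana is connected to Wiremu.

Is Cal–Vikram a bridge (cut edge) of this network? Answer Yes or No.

Without the Cal–Vikram edge there is no alternate route between Cal and Vikram, so the network disconnects. It is a bridge.

Yes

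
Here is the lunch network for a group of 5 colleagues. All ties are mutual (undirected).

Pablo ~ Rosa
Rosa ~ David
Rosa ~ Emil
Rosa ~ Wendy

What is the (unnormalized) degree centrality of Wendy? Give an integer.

Wendy is directly tied to Rosa. That is 1 neighbor, so the degree of Wendy is 1.

1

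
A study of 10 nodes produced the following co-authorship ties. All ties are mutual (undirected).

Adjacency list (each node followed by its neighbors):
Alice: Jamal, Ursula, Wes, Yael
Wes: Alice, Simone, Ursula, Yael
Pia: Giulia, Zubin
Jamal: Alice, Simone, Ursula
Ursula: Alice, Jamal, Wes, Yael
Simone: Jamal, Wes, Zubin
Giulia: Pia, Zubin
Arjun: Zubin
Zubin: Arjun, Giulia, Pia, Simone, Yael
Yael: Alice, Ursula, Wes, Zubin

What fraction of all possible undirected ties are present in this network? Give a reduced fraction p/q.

16/45

There are 16 edges and 10 nodes, so the maximum possible is C(10,2) = 45.
Density = 16/45.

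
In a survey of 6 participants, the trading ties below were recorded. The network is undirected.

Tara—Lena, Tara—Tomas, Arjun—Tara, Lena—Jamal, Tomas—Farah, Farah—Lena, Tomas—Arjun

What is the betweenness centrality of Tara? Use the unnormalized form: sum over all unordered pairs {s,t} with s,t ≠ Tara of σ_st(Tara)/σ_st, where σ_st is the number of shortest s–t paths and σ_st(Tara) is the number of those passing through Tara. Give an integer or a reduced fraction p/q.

Pairs whose geodesics pass through Tara — Lena–Arjun: 1; Lena–Tomas: 1/2; Jamal–Arjun: 1; Jamal–Tomas: 1/2.
All other pairs contribute 0.
Summing the contributions gives betweenness(Tara) = 3.

3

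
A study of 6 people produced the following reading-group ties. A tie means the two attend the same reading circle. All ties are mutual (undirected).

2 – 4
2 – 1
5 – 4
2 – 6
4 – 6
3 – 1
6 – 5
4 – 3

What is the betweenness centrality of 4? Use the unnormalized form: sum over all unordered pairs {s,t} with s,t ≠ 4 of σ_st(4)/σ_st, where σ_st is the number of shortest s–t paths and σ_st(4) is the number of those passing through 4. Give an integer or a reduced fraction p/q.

Pairs whose geodesics pass through 4 — 1–5: 2/3; 6–3: 1; 2–3: 1/2; 2–5: 1/2; 3–5: 1.
All other pairs contribute 0.
Summing the contributions gives betweenness(4) = 11/3.

11/3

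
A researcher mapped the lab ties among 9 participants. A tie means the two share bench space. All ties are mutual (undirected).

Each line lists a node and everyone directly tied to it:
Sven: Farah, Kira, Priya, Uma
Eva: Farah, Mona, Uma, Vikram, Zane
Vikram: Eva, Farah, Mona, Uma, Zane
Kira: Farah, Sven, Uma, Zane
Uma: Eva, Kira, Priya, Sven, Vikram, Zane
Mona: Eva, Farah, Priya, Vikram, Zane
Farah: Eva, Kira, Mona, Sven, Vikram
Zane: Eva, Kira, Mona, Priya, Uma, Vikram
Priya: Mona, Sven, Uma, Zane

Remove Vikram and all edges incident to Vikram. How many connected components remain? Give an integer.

Vikram's neighbors (Eva, Farah, Mona, Uma, and Zane) remain reachable from one another through other ties, so the rest of the network stays in one piece.

1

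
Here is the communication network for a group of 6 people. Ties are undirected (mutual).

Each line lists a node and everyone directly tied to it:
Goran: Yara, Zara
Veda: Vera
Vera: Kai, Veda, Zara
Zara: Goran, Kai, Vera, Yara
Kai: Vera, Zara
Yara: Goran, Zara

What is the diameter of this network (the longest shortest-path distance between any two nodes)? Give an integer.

3

Eccentricity of each node (its greatest distance to any other): Goran:3, Kai:2, Veda:3, Vera:2, Yara:3, Zara:2.
The maximum eccentricity is 3, realized for instance by the pair Yara–Veda via Yara – Zara – Vera – Veda. So the diameter is 3.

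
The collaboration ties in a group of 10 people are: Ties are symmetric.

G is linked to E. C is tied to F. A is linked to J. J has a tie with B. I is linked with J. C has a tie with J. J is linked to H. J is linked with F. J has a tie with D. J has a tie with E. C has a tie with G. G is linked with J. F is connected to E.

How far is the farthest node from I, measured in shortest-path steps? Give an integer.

2

Distances from I: A:2, B:2, C:2, D:2, E:2, F:2, G:2, H:2, J:1.
The largest is 2 (to C, E, H, G, D, F, A, and B), so the eccentricity of I is 2.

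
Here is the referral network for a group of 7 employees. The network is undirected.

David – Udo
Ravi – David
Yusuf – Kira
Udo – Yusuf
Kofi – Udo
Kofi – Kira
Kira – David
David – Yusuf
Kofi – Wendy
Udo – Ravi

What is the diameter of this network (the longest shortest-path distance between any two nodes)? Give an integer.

Eccentricity of each node (its greatest distance to any other): David:3, Kira:2, Kofi:2, Ravi:3, Udo:2, Wendy:3, Yusuf:3.
The maximum eccentricity is 3, realized for instance by the pair Yusuf–Wendy via Yusuf – Kira – Kofi – Wendy. So the diameter is 3.

3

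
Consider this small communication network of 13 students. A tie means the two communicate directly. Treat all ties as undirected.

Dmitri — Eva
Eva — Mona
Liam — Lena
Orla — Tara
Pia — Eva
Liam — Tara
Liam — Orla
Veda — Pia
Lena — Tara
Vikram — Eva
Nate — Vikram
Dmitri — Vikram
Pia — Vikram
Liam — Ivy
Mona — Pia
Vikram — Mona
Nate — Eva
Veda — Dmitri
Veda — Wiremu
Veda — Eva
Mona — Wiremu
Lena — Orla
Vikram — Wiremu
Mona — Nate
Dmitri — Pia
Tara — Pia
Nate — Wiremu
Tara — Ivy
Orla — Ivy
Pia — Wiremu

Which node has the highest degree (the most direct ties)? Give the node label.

Degrees — Dmitri:4, Eva:6, Ivy:3, Lena:3, Liam:4, Mona:5, Nate:4, Orla:4, Pia:7, Tara:5, Veda:4, Vikram:6, Wiremu:5.
The maximum is 7, attained only by Pia.

Pia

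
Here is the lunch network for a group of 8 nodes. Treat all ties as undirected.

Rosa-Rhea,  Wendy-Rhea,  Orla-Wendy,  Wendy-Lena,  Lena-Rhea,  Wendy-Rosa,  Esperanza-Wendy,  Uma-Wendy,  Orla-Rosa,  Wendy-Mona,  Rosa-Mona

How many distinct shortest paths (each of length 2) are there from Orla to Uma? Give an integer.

1

The shortest distance is 2, and the only length-2 path is Orla–Wendy–Uma. So there is exactly 1 shortest path.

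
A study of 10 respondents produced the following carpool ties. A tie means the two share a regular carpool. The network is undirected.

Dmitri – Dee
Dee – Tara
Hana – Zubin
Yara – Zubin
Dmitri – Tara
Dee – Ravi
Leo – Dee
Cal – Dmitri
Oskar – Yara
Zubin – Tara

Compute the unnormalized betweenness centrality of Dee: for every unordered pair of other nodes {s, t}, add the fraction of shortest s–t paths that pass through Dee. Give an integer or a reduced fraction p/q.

15

Pairs whose geodesics pass through Dee — Dmitri–Leo: 1; Dmitri–Ravi: 1; Leo–Ravi: 1; Leo–Hana: 1; Leo–Yara: 1; Leo–Oskar: 1; Leo–Zubin: 1; Leo–Cal: 1; Leo–Tara: 1; Ravi–Hana: 1; Ravi–Yara: 1; Ravi–Oskar: 1; Ravi–Zubin: 1; Ravi–Cal: 1 … (+1 more pairs).
All other pairs contribute 0.
Summing the contributions gives betweenness(Dee) = 15.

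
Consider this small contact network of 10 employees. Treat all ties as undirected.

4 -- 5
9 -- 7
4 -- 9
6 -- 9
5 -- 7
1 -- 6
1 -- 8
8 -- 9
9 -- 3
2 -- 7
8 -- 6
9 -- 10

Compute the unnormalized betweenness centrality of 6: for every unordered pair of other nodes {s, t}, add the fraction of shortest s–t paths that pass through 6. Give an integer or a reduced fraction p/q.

7/2

Pairs whose geodesics pass through 6 — 9–1: 1/2; 5–1: 2/4; 2–1: 1/2; 10–1: 1/2; 1–3: 1/2; 1–4: 1/2; 1–7: 1/2.
All other pairs contribute 0.
Summing the contributions gives betweenness(6) = 7/2.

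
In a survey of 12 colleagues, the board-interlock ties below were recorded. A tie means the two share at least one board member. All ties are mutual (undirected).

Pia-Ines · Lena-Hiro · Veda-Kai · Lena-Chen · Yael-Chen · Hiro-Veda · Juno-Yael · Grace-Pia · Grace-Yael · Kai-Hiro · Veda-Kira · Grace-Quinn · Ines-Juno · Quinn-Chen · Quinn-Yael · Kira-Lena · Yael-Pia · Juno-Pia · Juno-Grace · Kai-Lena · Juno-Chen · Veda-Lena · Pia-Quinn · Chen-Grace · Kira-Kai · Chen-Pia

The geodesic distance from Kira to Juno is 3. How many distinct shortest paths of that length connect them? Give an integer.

The shortest distance is 3, and the only length-3 path is Kira–Lena–Chen–Juno. So there is exactly 1 shortest path.

1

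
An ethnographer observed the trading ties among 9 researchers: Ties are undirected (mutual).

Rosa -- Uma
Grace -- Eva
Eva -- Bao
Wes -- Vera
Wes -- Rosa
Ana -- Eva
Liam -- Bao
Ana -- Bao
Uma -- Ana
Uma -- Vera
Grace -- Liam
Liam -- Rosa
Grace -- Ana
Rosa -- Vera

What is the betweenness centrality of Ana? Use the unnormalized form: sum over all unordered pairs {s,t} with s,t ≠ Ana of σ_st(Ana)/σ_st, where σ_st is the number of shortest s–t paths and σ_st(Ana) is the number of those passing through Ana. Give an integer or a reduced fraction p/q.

37/6

Pairs whose geodesics pass through Ana — Vera–Grace: 1/2; Vera–Eva: 1; Vera–Bao: 1/2; Wes–Eva: 2/4; Uma–Grace: 1; Uma–Eva: 1; Uma–Bao: 1; Rosa–Eva: 1/3; Grace–Bao: 1/3.
All other pairs contribute 0.
Summing the contributions gives betweenness(Ana) = 37/6.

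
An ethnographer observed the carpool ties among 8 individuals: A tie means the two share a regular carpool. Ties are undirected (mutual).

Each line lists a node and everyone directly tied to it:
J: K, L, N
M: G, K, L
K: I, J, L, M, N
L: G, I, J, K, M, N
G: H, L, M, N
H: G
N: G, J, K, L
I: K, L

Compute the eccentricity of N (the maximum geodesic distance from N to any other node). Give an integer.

2

Distances from N: G:1, H:2, I:2, J:1, K:1, L:1, M:2.
The largest is 2 (to M, H, and I), so the eccentricity of N is 2.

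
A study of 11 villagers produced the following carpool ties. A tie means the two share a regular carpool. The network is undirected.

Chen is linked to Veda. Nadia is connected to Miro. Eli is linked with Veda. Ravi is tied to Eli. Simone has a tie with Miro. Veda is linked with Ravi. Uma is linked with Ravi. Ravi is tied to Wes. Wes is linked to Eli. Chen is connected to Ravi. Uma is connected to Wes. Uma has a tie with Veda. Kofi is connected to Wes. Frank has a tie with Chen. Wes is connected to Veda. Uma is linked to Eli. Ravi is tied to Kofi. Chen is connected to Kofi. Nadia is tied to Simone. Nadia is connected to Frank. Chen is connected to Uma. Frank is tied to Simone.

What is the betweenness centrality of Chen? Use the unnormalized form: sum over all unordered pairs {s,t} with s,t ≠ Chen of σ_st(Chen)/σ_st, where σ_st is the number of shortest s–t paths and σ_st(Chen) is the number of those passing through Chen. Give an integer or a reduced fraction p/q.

74/3

Pairs whose geodesics pass through Chen — Eli–Simone: 3/3; Eli–Frank: 3/3; Eli–Miro: 6/6; Eli–Nadia: 3/3; Wes–Simone: 4/4; Wes–Frank: 4/4; Wes–Miro: 8/8; Wes–Nadia: 4/4; Veda–Kofi: 1/3; Veda–Simone: 1; Veda–Frank: 1; Veda–Miro: 2/2; Veda–Nadia: 1; Uma–Kofi: 1/3 … (+12 more pairs).
All other pairs contribute 0.
Summing the contributions gives betweenness(Chen) = 74/3.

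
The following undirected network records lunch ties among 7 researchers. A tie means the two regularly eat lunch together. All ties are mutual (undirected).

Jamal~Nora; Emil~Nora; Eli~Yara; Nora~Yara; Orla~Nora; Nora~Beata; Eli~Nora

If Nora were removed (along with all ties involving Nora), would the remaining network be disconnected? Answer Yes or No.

Removing Nora leaves {Emil} with no path to {Eli and Yara}, so the network splits into 5 components. Nora is a cut vertex.

Yes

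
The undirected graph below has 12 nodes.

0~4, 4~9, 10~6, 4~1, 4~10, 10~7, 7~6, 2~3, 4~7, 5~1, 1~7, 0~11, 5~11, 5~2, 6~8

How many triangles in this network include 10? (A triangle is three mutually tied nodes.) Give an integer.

10's neighbors: 4, 6, and 7.
Neighbor pairs that are themselves tied: 10–4–7; 10–6–7. Each forms one triangle with 10, for 2 in total.

2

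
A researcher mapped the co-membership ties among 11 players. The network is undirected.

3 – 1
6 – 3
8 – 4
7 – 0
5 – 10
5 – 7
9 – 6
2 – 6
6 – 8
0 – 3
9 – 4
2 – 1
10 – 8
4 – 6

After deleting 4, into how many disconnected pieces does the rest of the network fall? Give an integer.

4's neighbors (6, 8, and 9) remain reachable from one another through other ties, so the rest of the network stays in one piece.

1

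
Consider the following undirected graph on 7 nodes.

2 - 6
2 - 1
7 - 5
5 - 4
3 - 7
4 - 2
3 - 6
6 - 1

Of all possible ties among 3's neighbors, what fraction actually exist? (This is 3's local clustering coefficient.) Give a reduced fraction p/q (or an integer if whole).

3's neighbors: 6 and 7 (k = 2).
Possible neighbor pairs: C(2,2) = 1. Edges among them: none → e = 0.
Clustering(3) = 0/1.

0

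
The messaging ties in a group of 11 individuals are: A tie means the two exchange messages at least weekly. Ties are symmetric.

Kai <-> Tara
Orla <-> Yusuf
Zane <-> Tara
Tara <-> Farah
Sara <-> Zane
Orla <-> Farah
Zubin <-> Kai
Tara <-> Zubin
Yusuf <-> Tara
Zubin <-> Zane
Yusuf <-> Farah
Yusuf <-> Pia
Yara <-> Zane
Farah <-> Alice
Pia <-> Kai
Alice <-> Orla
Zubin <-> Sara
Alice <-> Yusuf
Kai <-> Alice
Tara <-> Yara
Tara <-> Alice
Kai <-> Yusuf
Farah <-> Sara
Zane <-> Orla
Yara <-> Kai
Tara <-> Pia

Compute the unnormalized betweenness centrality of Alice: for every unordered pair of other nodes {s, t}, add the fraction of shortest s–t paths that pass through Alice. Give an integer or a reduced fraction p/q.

Pairs whose geodesics pass through Alice — Farah–Kai: 1/3; Kai–Orla: 1/2; Tara–Orla: 1/4.
All other pairs contribute 0.
Summing the contributions gives betweenness(Alice) = 13/12.

13/12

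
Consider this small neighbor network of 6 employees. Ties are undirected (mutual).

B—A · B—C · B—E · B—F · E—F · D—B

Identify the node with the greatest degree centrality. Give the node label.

Degrees — A:1, B:5, C:1, D:1, E:2, F:2.
The maximum is 5, attained only by B.

B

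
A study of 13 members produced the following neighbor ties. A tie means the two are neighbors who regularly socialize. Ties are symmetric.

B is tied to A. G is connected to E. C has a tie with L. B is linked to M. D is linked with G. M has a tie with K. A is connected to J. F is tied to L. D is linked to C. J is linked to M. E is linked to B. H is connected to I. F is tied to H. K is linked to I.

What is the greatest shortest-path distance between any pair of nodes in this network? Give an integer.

6

Eccentricity of each node (its greatest distance to any other): A:6, B:5, C:6, D:5, E:5, F:6, G:5, H:5, I:5, J:6, K:5, L:6, M:5.
The maximum eccentricity is 6, realized for instance by the pair L–A via L – C – D – G – E – B – A. So the diameter is 6.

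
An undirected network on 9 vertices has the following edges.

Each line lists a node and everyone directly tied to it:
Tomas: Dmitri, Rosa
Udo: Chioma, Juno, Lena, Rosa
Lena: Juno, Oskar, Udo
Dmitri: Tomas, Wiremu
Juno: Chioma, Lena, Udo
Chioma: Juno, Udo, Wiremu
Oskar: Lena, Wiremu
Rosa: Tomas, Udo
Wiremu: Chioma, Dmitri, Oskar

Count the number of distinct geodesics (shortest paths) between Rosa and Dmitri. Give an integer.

1

The shortest distance is 2, and the only length-2 path is Rosa–Tomas–Dmitri. So there is exactly 1 shortest path.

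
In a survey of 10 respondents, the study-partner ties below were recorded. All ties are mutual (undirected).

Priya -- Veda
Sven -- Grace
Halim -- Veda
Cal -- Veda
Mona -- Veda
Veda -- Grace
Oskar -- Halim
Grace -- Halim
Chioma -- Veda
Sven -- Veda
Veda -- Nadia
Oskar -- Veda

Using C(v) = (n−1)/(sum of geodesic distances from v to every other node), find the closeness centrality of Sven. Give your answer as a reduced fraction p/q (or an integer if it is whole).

9/16

Distances from Sven: Cal:2, Chioma:2, Grace:1, Halim:2, Mona:2, Nadia:2, Oskar:2, Priya:2, Veda:1. Sum = 16.
n = 10, so closeness = 9/16.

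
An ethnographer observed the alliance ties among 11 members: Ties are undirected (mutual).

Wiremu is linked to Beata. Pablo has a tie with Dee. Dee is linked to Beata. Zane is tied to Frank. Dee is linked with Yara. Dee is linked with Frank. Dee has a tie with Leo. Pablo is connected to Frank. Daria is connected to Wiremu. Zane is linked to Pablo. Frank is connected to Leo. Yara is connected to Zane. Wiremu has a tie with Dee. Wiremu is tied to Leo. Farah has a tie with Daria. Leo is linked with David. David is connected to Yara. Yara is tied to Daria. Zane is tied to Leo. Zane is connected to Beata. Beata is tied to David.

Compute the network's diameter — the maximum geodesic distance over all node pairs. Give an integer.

4

Eccentricity of each node (its greatest distance to any other): Beata:3, Daria:3, David:3, Dee:3, Farah:4, Frank:4, Leo:3, Pablo:4, Wiremu:2, Yara:2, Zane:3.
The maximum eccentricity is 4, realized for instance by the pair Pablo–Farah via Pablo – Zane – Yara – Daria – Farah. So the diameter is 4.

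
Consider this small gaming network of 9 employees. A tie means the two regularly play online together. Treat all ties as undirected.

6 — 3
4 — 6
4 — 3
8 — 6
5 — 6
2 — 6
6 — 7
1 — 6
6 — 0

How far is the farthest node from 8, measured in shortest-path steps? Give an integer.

2

Distances from 8: 0:2, 1:2, 2:2, 3:2, 4:2, 5:2, 6:1, 7:2.
The largest is 2 (to 2, 4, 5, 3, 7, 0, and 1), so the eccentricity of 8 is 2.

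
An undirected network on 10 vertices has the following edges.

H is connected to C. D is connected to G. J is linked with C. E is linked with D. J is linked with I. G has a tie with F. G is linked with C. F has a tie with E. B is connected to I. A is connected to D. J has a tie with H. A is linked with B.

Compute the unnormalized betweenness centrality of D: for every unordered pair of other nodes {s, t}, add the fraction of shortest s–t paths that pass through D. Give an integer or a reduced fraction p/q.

Pairs whose geodesics pass through D — H–E: 1/2; H–A: 1/2; C–E: 1/2; C–A: 1; G–E: 1/2; G–A: 1; G–B: 1; F–A: 2/2; F–B: 2/2; E–A: 1; E–B: 1; E–I: 1; E–J: 1/2.
All other pairs contribute 0.
Summing the contributions gives betweenness(D) = 21/2.

21/2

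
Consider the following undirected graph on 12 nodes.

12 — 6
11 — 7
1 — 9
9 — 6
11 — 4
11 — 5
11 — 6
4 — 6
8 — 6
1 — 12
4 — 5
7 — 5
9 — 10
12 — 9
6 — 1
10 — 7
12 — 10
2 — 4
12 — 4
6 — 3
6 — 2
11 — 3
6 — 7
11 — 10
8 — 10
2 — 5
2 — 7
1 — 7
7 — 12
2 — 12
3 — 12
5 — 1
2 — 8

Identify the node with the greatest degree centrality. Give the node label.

6

Degrees — 1:5, 2:6, 3:3, 4:5, 5:5, 6:9, 7:7, 8:3, 9:4, 10:5, 11:6, 12:8.
The maximum is 9, attained only by 6.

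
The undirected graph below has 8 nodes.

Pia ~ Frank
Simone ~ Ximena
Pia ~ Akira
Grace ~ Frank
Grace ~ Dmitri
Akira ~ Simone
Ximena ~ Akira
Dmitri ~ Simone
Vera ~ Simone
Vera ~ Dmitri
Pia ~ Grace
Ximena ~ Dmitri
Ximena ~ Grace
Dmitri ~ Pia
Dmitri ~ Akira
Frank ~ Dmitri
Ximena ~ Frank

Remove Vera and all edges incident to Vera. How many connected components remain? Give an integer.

Vera's neighbors (Dmitri and Simone) remain reachable from one another through other ties, so the rest of the network stays in one piece.

1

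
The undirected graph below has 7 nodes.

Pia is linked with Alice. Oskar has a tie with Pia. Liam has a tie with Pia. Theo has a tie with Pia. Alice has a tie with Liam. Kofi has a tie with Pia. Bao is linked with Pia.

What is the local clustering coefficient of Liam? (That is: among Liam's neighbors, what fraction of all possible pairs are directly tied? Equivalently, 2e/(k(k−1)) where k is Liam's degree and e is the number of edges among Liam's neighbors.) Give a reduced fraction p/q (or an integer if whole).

Liam's neighbors: Alice and Pia (k = 2).
Possible neighbor pairs: C(2,2) = 1. Edges among them: Alice–Pia → e = 1.
Clustering(Liam) = 1/1.

1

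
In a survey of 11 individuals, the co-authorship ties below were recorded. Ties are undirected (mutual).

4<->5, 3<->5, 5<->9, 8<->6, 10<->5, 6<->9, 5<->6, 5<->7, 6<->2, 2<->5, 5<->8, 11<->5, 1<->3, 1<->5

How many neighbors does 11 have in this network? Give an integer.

1

11 is directly tied to 5. That is 1 neighbor, so the degree of 11 is 1.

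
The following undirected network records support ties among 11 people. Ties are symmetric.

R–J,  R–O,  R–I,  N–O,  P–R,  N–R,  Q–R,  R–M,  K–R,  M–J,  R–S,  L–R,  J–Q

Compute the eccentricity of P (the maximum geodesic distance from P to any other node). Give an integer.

Distances from P: I:2, J:2, K:2, L:2, M:2, N:2, O:2, Q:2, R:1, S:2.
The largest is 2 (to O, K, L, I, S, J, M, N, and Q), so the eccentricity of P is 2.

2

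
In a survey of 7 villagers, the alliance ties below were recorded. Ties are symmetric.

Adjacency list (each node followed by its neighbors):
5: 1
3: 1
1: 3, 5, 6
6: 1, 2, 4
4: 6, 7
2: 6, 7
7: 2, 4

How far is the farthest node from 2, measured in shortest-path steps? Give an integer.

Distances from 2: 1:2, 3:3, 4:2, 5:3, 6:1, 7:1.
The largest is 3 (to 3 and 5), so the eccentricity of 2 is 3.

3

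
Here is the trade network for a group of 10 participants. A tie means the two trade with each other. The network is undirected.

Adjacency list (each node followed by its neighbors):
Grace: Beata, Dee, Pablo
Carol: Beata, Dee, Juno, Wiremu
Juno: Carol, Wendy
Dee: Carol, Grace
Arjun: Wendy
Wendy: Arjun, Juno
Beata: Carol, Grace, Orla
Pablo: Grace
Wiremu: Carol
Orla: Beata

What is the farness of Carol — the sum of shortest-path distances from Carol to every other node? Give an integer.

Distances from Carol: Arjun:3, Beata:1, Dee:1, Grace:2, Juno:1, Orla:2, Pablo:3, Wendy:2, Wiremu:1.
Sum = 3 + 1 + 1 + 2 + 1 + 2 + 3 + 2 + 1 = 16.

16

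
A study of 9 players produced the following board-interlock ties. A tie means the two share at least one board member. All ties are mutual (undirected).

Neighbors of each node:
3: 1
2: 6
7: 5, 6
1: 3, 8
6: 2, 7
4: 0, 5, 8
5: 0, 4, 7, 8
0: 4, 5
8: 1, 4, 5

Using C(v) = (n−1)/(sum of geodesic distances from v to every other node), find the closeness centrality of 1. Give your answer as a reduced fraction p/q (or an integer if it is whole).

Distances from 1: 0:3, 2:5, 3:1, 4:2, 5:2, 6:4, 7:3, 8:1. Sum = 21.
n = 9, so closeness = 8/21.

8/21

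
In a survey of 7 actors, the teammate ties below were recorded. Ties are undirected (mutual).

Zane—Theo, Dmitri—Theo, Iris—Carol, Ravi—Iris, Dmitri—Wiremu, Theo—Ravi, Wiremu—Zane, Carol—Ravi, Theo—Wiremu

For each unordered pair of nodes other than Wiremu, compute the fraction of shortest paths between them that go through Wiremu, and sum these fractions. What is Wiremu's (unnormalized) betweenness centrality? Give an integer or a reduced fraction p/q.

Pairs whose geodesics pass through Wiremu — Zane–Dmitri: 1/2.
All other pairs contribute 0.
Summing the contributions gives betweenness(Wiremu) = 1/2.

1/2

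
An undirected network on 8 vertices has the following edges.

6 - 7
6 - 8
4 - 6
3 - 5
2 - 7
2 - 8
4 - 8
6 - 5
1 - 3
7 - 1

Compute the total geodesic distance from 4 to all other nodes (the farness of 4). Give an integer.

Distances from 4: 1:3, 2:2, 3:3, 5:2, 6:1, 7:2, 8:1.
Sum = 3 + 2 + 3 + 2 + 1 + 2 + 1 = 14.

14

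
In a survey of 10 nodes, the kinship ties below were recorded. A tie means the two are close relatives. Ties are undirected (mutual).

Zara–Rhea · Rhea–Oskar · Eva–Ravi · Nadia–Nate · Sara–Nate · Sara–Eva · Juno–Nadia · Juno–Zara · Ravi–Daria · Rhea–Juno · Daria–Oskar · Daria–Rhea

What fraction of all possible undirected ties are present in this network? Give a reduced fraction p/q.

4/15

There are 12 edges and 10 nodes, so the maximum possible is C(10,2) = 45.
Density = 12/45 = 4/15.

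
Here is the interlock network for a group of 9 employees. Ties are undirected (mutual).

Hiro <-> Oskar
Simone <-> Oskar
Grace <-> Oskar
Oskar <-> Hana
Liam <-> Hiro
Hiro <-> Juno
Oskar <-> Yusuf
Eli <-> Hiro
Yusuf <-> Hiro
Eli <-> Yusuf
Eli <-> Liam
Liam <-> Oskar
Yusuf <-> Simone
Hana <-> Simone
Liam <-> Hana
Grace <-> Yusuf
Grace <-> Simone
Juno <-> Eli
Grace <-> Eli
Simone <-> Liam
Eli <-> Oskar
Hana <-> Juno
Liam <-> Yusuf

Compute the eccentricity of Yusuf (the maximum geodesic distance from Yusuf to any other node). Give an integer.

Distances from Yusuf: Eli:1, Grace:1, Hana:2, Hiro:1, Juno:2, Liam:1, Oskar:1, Simone:1.
The largest is 2 (to Hana and Juno), so the eccentricity of Yusuf is 2.

2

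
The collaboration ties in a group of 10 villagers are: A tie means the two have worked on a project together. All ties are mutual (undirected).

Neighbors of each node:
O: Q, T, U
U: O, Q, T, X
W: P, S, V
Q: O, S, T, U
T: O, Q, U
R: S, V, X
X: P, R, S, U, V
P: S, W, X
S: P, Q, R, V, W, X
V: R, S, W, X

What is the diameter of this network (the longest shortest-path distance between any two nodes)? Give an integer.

Eccentricity of each node (its greatest distance to any other): O:3, P:3, Q:2, R:3, S:2, T:3, U:3, V:3, W:3, X:2.
The maximum eccentricity is 3, realized for instance by the pair P–T via P – X – U – T. So the diameter is 3.

3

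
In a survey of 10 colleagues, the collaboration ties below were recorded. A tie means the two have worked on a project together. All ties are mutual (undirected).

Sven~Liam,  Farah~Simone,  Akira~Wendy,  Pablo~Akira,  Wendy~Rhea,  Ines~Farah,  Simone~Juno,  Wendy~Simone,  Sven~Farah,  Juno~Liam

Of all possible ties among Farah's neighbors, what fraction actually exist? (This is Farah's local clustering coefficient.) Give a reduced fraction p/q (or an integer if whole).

Farah's neighbors: Ines, Simone, and Sven (k = 3).
Possible neighbor pairs: C(3,2) = 3. Edges among them: none → e = 0.
Clustering(Farah) = 0/3 = 0.

0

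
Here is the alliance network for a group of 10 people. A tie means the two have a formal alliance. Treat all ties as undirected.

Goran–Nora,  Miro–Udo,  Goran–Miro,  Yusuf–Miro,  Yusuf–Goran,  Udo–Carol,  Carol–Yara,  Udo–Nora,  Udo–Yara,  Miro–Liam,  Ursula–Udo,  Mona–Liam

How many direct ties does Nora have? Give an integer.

Nora is directly tied to Goran and Udo. That is 2 neighbors, so the degree of Nora is 2.

2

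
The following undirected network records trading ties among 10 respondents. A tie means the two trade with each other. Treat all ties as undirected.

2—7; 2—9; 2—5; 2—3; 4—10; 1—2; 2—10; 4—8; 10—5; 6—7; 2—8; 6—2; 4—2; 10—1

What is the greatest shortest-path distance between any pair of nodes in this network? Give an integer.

2

Eccentricity of each node (its greatest distance to any other): 1:2, 2:1, 3:2, 4:2, 5:2, 6:2, 7:2, 8:2, 9:2, 10:2.
The maximum eccentricity is 2, realized for instance by the pair 3–4 via 3 – 2 – 4. So the diameter is 2.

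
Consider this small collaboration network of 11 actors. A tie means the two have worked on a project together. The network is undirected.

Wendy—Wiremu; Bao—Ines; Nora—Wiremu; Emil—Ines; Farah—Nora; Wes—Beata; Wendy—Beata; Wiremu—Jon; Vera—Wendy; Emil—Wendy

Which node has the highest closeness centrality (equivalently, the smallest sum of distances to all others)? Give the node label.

Farness (sum of distances to all others) for each node — Bao:39, Beata:25, Emil:23, Farah:37, Ines:30, Jon:30, Nora:28, Vera:27, Wendy:18, Wes:34, Wiremu:21.
The smallest farness is 18, for Wendy, so Wendy has the highest closeness.

Wendy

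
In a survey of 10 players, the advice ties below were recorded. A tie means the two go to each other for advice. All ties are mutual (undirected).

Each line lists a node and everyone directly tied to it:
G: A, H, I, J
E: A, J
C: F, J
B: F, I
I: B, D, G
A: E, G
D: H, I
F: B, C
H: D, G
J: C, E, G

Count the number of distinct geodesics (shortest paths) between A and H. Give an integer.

The shortest distance is 2, and the only length-2 path is A–G–H. So there is exactly 1 shortest path.

1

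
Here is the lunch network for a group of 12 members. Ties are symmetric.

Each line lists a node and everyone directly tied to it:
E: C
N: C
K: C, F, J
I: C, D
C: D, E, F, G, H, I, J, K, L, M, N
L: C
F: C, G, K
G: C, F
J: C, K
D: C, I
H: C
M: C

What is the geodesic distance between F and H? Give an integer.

One shortest route is F – C – H, which uses 2 edges, and F and H are not directly tied, so nothing shorter exists. So d(F,H) = 2.

2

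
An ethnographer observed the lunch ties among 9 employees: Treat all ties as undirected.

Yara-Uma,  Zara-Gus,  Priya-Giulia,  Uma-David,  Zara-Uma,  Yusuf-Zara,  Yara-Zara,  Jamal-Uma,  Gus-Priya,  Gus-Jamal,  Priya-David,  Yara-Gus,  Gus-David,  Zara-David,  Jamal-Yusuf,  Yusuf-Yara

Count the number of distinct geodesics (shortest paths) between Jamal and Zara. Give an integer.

3

The shortest distance is 2. The length-2 paths are: Jamal–Uma–Zara; Jamal–Yusuf–Zara; Jamal–Gus–Zara.
That gives 3 distinct shortest paths.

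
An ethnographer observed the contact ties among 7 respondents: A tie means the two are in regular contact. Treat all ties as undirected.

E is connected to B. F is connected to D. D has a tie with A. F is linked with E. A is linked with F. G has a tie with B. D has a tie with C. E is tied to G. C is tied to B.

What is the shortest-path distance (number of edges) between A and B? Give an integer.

One shortest route is A – D – C – B, which uses 3 edges, and at distance 2 from A we only reach {C, E}, which does not include B. So d(A,B) = 3.

3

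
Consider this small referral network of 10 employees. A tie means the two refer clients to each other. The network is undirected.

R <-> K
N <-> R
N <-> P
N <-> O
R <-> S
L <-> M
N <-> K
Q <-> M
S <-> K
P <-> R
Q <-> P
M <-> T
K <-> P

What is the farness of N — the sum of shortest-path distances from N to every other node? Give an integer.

Distances from N: K:1, L:4, M:3, O:1, P:1, Q:2, R:1, S:2, T:4.
Sum = 1 + 4 + 3 + 1 + 1 + 2 + 1 + 2 + 4 = 19.

19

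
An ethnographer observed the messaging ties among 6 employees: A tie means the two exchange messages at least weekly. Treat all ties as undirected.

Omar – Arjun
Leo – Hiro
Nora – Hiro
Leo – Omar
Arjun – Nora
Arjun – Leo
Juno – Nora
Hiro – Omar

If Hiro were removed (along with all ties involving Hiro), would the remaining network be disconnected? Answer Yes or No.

Even without Hiro, every remaining node can still reach every other (the residual graph is connected), so Hiro is not a cut vertex.

No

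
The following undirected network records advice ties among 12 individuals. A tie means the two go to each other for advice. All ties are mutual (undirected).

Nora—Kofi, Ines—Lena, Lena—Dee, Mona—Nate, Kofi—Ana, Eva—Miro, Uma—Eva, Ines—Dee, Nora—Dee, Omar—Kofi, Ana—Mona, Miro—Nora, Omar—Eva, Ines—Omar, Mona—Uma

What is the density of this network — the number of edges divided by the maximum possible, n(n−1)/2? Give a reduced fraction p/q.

There are 15 edges and 12 nodes, so the maximum possible is C(12,2) = 66.
Density = 15/66 = 5/22.

5/22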